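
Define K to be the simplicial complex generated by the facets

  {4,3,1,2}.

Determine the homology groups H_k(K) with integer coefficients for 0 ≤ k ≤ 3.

Take the total order 1 < 2 < 3 < 4 on the vertex set. Then K (dimension 3) consists of the simplices:

  0-simplices (4): [1], [2], [3], [4]
  1-simplices (6): [1,2], [1,3], [1,4], [2,3], [2,4], [3,4]
  2-simplices (4): [1,2,3], [1,2,4], [1,3,4], [2,3,4]
  3-simplices (1): [1,2,3,4]

giving chain groups C_0 ≅ Z^4, C_1 ≅ Z^6, C_2 ≅ Z^4, C_3 ≅ Z^1.

∂_1: C_1 → C_0 is given by ∂[p,q] = [q] − [p]. For instance
  ∂[1,4] = [4] − [1].
As a 4×6 matrix over Z this has rank 3, with invariant factors (1,1,1).

∂_2: C_2 → C_1 maps a triangle to the signed sum of its edges. For instance
  ∂[1,2,4] = [2,4] − [1,4] + [1,2],
  ∂[1,2,3] = [2,3] − [1,3] + [1,2].
This gives a 6×4 integer matrix of rank 3; reducing to Smith normal form yields diagonal entries (1,1,1).

Boundary ∂_3: C_3 → C_2 sends each 3-simplex σ to the alternating sum Σ_i (−1)^i (σ with its i-th vertex removed). For instance
  ∂[1,2,3,4] = [2,3,4] − [1,3,4] + [1,2,4] − [1,2,3].
The 4×1 boundary matrix has rank 1 and Smith normal form diag(1).

Computing H_k = (kernel of ∂_k) / (image of ∂_{k+1}):

  H_0: rank C_0 − rank ∂_1 = 4 − 3 = 1, and the invariant factors of ∂_1 are all 1, so H_0 = Z.
  H_1: rank ker ∂_1 − rank ∂_2 = (6 − 3) − 3 = 0, and the invariant factors of ∂_2 are all 1, so H_1 = 0.
  H_2: rank ker ∂_2 − rank ∂_3 = (4 − 3) − 1 = 0, and the invariant factors of ∂_3 are all 1, so H_2 = 0.
  H_3: rank ker ∂_3 − rank ∂_4 = (1 − 1) − 0 = 0, and there is no ∂_4, so H_3 = 0.

(K is a triangulation of the 3-simplex.)

H_0 ≅ Z,  H_1 = 0,  H_2 = 0,  H_3 = 0.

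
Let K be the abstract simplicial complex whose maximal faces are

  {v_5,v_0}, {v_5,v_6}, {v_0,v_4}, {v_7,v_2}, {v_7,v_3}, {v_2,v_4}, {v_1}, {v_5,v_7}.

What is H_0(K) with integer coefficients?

Take the total order v_0 < v_1 < v_2 < v_3 < v_4 < v_5 < v_6 < v_7 on the vertex set. Then K (dimension 1) consists of the simplices:

  0-simplices (8): [v_0], [v_1], [v_2], [v_3], [v_4], [v_5], [v_6], [v_7]
  1-simplices (7): [v_0,v_4], [v_0,v_5], [v_2,v_4], [v_2,v_7], [v_3,v_7], [v_5,v_6], [v_5,v_7]

Hence C_0 ≅ Z^8, C_1 ≅ Z^7.

The boundary map ∂_1: C_1 → C_0 sends each edge [p,q] (with p < q) to q − p. For instance
  ∂[v_2,v_4] = [v_4] − [v_2].
This gives a 8×7 integer matrix of rank 6; reducing to Smith normal form yields diagonal entries (1,1,1,1,1,1).

Reading off H_k = ker ∂_k / im ∂_{k+1}:

  H_0: rank C_0 − rank ∂_1 = 8 − 6 = 2, and the invariant factors of ∂_1 are all 1, so H_0 = Z^2.

H_0 = Z^2.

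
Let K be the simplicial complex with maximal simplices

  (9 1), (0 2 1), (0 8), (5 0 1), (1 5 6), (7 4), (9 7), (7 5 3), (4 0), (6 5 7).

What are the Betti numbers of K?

We work with the vertex ordering 0 < 1 < 2 < 3 < 4 < 5 < 6 < 7 < 8 < 9. The simplices of K, each written with vertices in increasing order, are:

  0-simplices (10): [0], [1], [2], [3], [4], [5], [6], [7], [8], [9]
  1-simplices (16): [0,1], [0,2], [0,4], [0,5], [0,8], [1,2], [1,5], [1,6], [1,9], [3,5], [3,7], [4,7], [5,6], [5,7], [6,7], [7,9]
  2-simplices (5): [0,1,2], [0,1,5], [1,5,6], [3,5,7], [5,6,7]

giving chain groups C_0 ≅ Z^10, C_1 ≅ Z^16, C_2 ≅ Z^5.

The boundary map ∂_1: C_1 → C_0 is given by ∂[p,q] = [q] − [p].
As a 10×16 matrix over Z this has rank 9, with invariant factors (1,1,1,1,1,1,1,1,1).

The boundary map ∂_2: C_2 → C_1 sends each 2-simplex [p,q,r] to [q,r] − [p,r] + [p,q]. For instance
  ∂[3,5,7] = [5,7] − [3,7] + [3,5],
  ∂[0,1,5] = [1,5] − [0,5] + [0,1].
As a 16×5 matrix over Z this has rank 5, with invariant factors (1,1,1,1,1).

Now H_k = ker ∂_k / im ∂_{k+1}, so:

  H_0: rank C_0 − rank ∂_1 = 10 − 9 = 1, and the invariant factors of ∂_1 are all 1, so H_0 = Z.
  H_1: rank ker ∂_1 − rank ∂_2 = (16 − 9) − 5 = 2, and the invariant factors of ∂_2 are all 1, so H_1 = Z^2.
  H_2: rank ker ∂_2 − rank ∂_3 = (5 − 5) − 0 = 0, and there is no ∂_3, so H_2 = 0.

Hence the Betti numbers are b_0 = 1, b_1 = 2, b_2 = 0.

b_0 = 1, b_1 = 2, b_2 = 0.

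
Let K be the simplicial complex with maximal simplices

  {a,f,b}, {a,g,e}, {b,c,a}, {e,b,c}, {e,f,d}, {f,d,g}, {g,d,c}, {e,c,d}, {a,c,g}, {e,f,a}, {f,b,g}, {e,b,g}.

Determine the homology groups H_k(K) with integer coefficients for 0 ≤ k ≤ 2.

H_0 = Z,  H_1 = Z/2,  H_2 = 0.

Take the total order a < b < c < d < e < f < g on the vertex set. Then K (dimension 2) consists of the simplices:

  0-simplices (7): a, b, c, d, e, f, g
  1-simplices (18): ab, ac, ae, af, ag, bc, be, bf, bg, cd, ce, cg, de, df, dg, ef, eg, fg
  2-simplices (12): abc, abf, acg, aef, aeg, bce, beg, bfg, cde, cdg, def, dfg

Hence C_0 ≅ Z^7, C_1 ≅ Z^18, C_2 ≅ Z^12.

The boundary map ∂_1: C_1 → C_0 maps an edge to its endpoints' difference, ∂[p,q] = q − p. For instance
  ∂cd = d − c.
The 7×18 boundary matrix has rank 6 and Smith normal form diag(1,1,1,1,1,1).

Boundary ∂_2: C_2 → C_1 sends each 2-simplex [p,q,r] to [q,r] − [p,r] + [p,q]. For instance
  ∂aef = ef − af + ae,
  ∂abf = bf − af + ab.
This gives a 18×12 integer matrix of rank 12; reducing to Smith normal form yields diagonal entries (1,1,1,1,1,1,1,1,1,1,1,2).

Reading off H_k = ker ∂_k / im ∂_{k+1}:

  H_0: rank C_0 − rank ∂_1 = 7 − 6 = 1, and the invariant factors of ∂_1 are all 1, so H_0 = Z.
  H_1: rank ker ∂_1 − rank ∂_2 = (18 − 6) − 12 = 0, and ∂_2 has invariant factor 2 > 1, so H_1 = Z/2.
  H_2: rank ker ∂_2 − rank ∂_3 = (12 − 12) − 0 = 0, and there is no ∂_3, so H_2 = 0.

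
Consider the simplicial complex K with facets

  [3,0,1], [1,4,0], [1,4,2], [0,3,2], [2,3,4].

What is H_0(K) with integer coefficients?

Fix the vertex order 0 < 1 < 2 < 3 < 4 and write every simplex with vertices in increasing order. Then dim K = 2 and the simplices of K are:

  0-simplices (5): [0], [1], [2], [3], [4]
  1-simplices (10): [0,1], [0,2], [0,3], [0,4], [1,2], [1,3], [1,4], [2,3], [2,4], [3,4]
  2-simplices (5): [0,1,3], [0,1,4], [0,2,3], [1,2,4], [2,3,4]

so the chain groups are C_0 ≅ Z^5, C_1 ≅ Z^10, C_2 ≅ Z^5.

The boundary map ∂_1: C_1 → C_0 sends each edge [p,q] (with p < q) to q − p.
The 5×10 boundary matrix has rank 4 and Smith normal form diag(1,1,1,1).

Boundary ∂_2: C_2 → C_1 acts by ∂[p,q,r] = [q,r] − [p,r] + [p,q]. For instance
  ∂[1,2,4] = [2,4] − [1,4] + [1,2],
  ∂[0,2,3] = [2,3] − [0,3] + [0,2].
This gives a 10×5 integer matrix of rank 5; reducing to Smith normal form yields diagonal entries (1,1,1,1,1).

Computing H_k = (kernel of ∂_k) / (image of ∂_{k+1}):

  H_0: rank C_0 − rank ∂_1 = 5 − 4 = 1, and the invariant factors of ∂_1 are all 1, so H_0 ≅ Z.

(K is a triangulation of the Möbius band.)

H_0 ≅ Z.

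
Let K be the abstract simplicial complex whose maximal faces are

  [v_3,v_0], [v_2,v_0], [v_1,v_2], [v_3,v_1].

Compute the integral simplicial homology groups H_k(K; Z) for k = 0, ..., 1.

H_0 ≅ Z,  H_1 ≅ Z.

Take the total order v_0 < v_1 < v_2 < v_3 on the vertex set. Then K (dimension 1) consists of the simplices:

  0-simplices (4): [v_0], [v_1], [v_2], [v_3]
  1-simplices (4): [v_0,v_2], [v_0,v_3], [v_1,v_2], [v_1,v_3]

giving chain groups C_0 ≅ Z^4, C_1 ≅ Z^4.

Boundary ∂_1: C_1 → C_0 maps an edge to its endpoints' difference, ∂[p,q] = q − p.
The 4×4 boundary matrix has rank 3 and Smith normal form diag(1,1,1).

From H_k ≅ ker(∂_k) / im(∂_{k+1}) we obtain:

  H_0: rank C_0 − rank ∂_1 = 4 − 3 = 1, and the invariant factors of ∂_1 are all 1, so H_0 = Z.
  H_1: rank ker ∂_1 − rank ∂_2 = (4 − 3) − 0 = 1, and there is no ∂_2, so H_1 = Z.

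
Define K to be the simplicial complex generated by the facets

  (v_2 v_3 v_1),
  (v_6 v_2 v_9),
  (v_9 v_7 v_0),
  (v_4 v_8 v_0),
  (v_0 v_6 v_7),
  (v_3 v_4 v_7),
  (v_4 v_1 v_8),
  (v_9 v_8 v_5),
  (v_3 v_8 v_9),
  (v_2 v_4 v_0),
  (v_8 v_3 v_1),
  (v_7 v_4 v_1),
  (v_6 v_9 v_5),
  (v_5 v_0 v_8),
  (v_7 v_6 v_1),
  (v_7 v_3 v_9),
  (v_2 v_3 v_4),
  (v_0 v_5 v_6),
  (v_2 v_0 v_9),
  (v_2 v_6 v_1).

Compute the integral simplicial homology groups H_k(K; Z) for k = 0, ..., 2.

Order the vertices as v_0 < v_1 < v_2 < v_3 < v_4 < v_5 < v_6 < v_7 < v_8 < v_9. Listing each simplex with vertices in this order, K has dimension 2 with simplices:

  0-simplices (10): [v_0], [v_1], [v_2], [v_3], [v_4], [v_5], [v_6], [v_7], [v_8], [v_9]
  1-simplices (30): (30 of them)
  2-simplices (20): (20 of them)

giving chain groups C_0 ≅ Z^10, C_1 ≅ Z^30, C_2 ≅ Z^20.

Boundary ∂_1: C_1 → C_0 sends each edge [p,q] (with p < q) to q − p. For instance
  ∂[v_4,v_7] = [v_7] − [v_4].
This gives a 10×30 integer matrix of rank 9; reducing to Smith normal form yields diagonal entries (1,1,1,1,1,1,1,1,1).

∂_2: C_2 → C_1 maps a triangle to the signed sum of its edges. For instance
  ∂[v_0,v_2,v_4] = [v_2,v_4] − [v_0,v_4] + [v_0,v_2],
  ∂[v_1,v_4,v_7] = [v_4,v_7] − [v_1,v_7] + [v_1,v_4].
The resulting 30×20 matrix has rank 20, and its Smith normal form has invariant factors (1,1,1,1,1,1,1,1,1,1,1,1,1,1,1,1,1,1,1,2).

From H_k ≅ ker(∂_k) / im(∂_{k+1}) we obtain:

  H_0: rank C_0 − rank ∂_1 = 10 − 9 = 1, and the invariant factors of ∂_1 are all 1, so H_0 = Z.
  H_1: rank ker ∂_1 − rank ∂_2 = (30 − 9) − 20 = 1, and ∂_2 has invariant factor 2 > 1, so H_1 = Z ⊕ Z/2.
  H_2: rank ker ∂_2 − rank ∂_3 = (20 − 20) − 0 = 0, and there is no ∂_3, so H_2 = 0.

H_0 = Z,  H_1 = Z ⊕ Z/2,  H_2 = 0.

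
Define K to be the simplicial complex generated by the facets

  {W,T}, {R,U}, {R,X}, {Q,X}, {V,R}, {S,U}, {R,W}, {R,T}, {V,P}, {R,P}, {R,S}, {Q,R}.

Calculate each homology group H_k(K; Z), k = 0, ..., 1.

H_0 ≅ Z,  H_1 ≅ Z^4.

K has 9 vertices, 12 edges.
rank ∂_0 = 0, rank ∂_1 = 8 ⇒ b_0 = 9 − 0 − 8 = 1; all invariant factors of ∂_1 are 1 so no torsion. So H_0 = Z.
rank ∂_1 = 8, rank ∂_2 = 0 ⇒ b_1 = 12 − 8 − 0 = 4. So H_1 = Z^4.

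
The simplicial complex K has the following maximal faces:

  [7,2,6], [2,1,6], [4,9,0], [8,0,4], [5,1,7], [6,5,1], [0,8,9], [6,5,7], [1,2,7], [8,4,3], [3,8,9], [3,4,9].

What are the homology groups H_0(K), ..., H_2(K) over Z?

Take the total order 0 < 1 < 2 < 3 < 4 < 5 < 6 < 7 < 8 < 9 on the vertex set. Then K (dimension 2) consists of the simplices:

  0-simplices (10): [0], [1], [2], [3], [4], [5], [6], [7], [8], [9]
  1-simplices (18): [0,4], [0,8], [0,9], [1,2], [1,5], [1,6], [1,7], [2,6], [2,7], [3,4], [3,8], [3,9], [4,8], [4,9], [5,6], [5,7], [6,7], [8,9]
  2-simplices (12): [0,4,8], [0,4,9], [0,8,9], [1,2,6], [1,2,7], [1,5,6], [1,5,7], [2,6,7], [3,4,8], [3,4,9], [3,8,9], [5,6,7]

giving chain groups C_0 ≅ Z^10, C_1 ≅ Z^18, C_2 ≅ Z^12.

∂_1: C_1 → C_0 is given by ∂[p,q] = [q] − [p]. For instance
  ∂[1,5] = [5] − [1].
The 10×18 boundary matrix has rank 8 and Smith normal form diag(1,1,1,1,1,1,1,1).

The boundary map ∂_2: C_2 → C_1 acts by ∂[p,q,r] = [q,r] − [p,r] + [p,q]. For instance
  ∂[0,4,9] = [4,9] − [0,9] + [0,4],
  ∂[1,2,7] = [2,7] − [1,7] + [1,2].
This gives a 18×12 integer matrix of rank 10; reducing to Smith normal form yields diagonal entries (1,1,1,1,1,1,1,1,1,1).

Now H_k = ker ∂_k / im ∂_{k+1}, so:

  H_0: rank C_0 − rank ∂_1 = 10 − 8 = 2, and the invariant factors of ∂_1 are all 1, so H_0 = Z^2.
  H_1: rank ker ∂_1 − rank ∂_2 = (18 − 8) − 10 = 0, and the invariant factors of ∂_2 are all 1, so H_1 = 0.
  H_2: rank ker ∂_2 − rank ∂_3 = (12 − 10) − 0 = 2, and there is no ∂_3, so H_2 = Z^2.

H_0 ≅ Z^2,  H_1 = 0,  H_2 ≅ Z^2.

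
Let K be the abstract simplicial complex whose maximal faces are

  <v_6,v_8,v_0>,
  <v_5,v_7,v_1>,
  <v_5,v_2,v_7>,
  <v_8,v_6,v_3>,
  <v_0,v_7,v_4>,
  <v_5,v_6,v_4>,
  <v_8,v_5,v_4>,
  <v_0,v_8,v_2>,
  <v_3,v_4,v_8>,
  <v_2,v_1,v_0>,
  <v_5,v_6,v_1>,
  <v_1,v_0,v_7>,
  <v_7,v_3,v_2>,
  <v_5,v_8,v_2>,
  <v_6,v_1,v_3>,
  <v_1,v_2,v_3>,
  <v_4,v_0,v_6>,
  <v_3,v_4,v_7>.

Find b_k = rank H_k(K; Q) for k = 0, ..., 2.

We work with the vertex ordering v_0 < v_1 < v_2 < v_3 < v_4 < v_5 < v_6 < v_7 < v_8. The simplices of K, each written with vertices in increasing order, are:

  0-simplices (9): [v_0], [v_1], [v_2], [v_3], [v_4], [v_5], [v_6], [v_7], [v_8]
  1-simplices (27): (27 of them)
  2-simplices (18): (18 of them)

Hence C_0 ≅ Z^9, C_1 ≅ Z^27, C_2 ≅ Z^18.

The boundary map ∂_1: C_1 → C_0 sends each edge [p,q] (with p < q) to q − p.
The 9×27 boundary matrix has rank 8 and Smith normal form diag(1,1,1,1,1,1,1,1).

Boundary ∂_2: C_2 → C_1 acts by ∂[p,q,r] = [q,r] − [p,r] + [p,q]. For instance
  ∂[v_0,v_2,v_8] = [v_2,v_8] − [v_0,v_8] + [v_0,v_2],
  ∂[v_0,v_1,v_7] = [v_1,v_7] − [v_0,v_7] + [v_0,v_1].
This gives a 27×18 integer matrix of rank 18; reducing to Smith normal form yields diagonal entries (1,1,1,1,1,1,1,1,1,1,1,1,1,1,1,1,1,2).

Reading off H_k = ker ∂_k / im ∂_{k+1}:

  H_0: rank C_0 − rank ∂_1 = 9 − 8 = 1, and the invariant factors of ∂_1 are all 1, so H_0 ≅ Z.
  H_1: rank ker ∂_1 − rank ∂_2 = (27 − 8) − 18 = 1, and ∂_2 has invariant factor 2 > 1, so H_1 ≅ Z ⊕ Z_2.
  H_2: rank ker ∂_2 − rank ∂_3 = (18 − 18) − 0 = 0, and there is no ∂_3, so H_2 ≅ 0.

As a check, the Euler characteristic is 9 − 27 + 18 = 0, which agrees with 1 − 1 + 0 = 0.
(K is a triangulation of the Klein bottle.)

Hence the Betti numbers are b_0 = 1, b_1 = 1, b_2 = 0.

b_0 = 1, b_1 = 1, b_2 = 0.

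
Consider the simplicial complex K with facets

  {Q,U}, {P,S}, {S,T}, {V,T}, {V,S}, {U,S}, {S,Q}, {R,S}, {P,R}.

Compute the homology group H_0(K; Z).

K has 7 vertices, 9 edges.
rank ∂_0 = 0, rank ∂_1 = 6 ⇒ b_0 = 7 − 0 − 6 = 1; all invariant factors of ∂_1 are 1 so no torsion. So H_0 ≅ Z.

H_0 ≅ Z.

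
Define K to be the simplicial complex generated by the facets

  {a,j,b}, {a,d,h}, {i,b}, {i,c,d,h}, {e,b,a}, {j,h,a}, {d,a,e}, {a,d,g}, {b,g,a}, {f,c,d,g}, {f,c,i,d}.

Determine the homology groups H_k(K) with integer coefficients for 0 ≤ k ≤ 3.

H_0 ≅ Z,  H_1 ≅ Z,  H_2 = 0,  H_3 = 0.

K has 10 vertices, 24 edges, 17 triangles, 3 3-simplices.
rank ∂_0 = 0, rank ∂_1 = 9 ⇒ b_0 = 10 − 0 − 9 = 1; all invariant factors of ∂_1 are 1 so no torsion. So H_0 = Z.
rank ∂_1 = 9, rank ∂_2 = 14 ⇒ b_1 = 24 − 9 − 14 = 1; all invariant factors of ∂_2 are 1 so no torsion. So H_1 = Z.
rank ∂_2 = 14, rank ∂_3 = 3 ⇒ b_2 = 17 − 14 − 3 = 0; all invariant factors of ∂_3 are 1 so no torsion. So H_2 = 0.
rank ∂_3 = 3, rank ∂_4 = 0 ⇒ b_3 = 3 − 3 − 0 = 0. So H_3 = 0.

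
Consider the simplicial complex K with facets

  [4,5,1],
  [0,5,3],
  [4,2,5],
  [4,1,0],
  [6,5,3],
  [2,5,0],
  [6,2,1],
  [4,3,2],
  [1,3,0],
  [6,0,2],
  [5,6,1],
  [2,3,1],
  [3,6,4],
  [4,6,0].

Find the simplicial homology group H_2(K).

H_2 = Z.

Take the total order 0 < 1 < 2 < 3 < 4 < 5 < 6 on the vertex set. Then K (dimension 2) consists of the simplices:

  0-simplices (7): [0], [1], [2], [3], [4], [5], [6]
  1-simplices (21): [0,1], [0,2], [0,3], [0,4], [0,5], [0,6], [1,2], [1,3], [1,4], [1,5], [1,6], [2,3], [2,4], [2,5], [2,6], [3,4], [3,5], [3,6], [4,5], [4,6], [5,6]
  2-simplices (14): [0,1,3], [0,1,4], [0,2,5], [0,2,6], [0,3,5], [0,4,6], [1,2,3], [1,2,6], [1,4,5], [1,5,6], [2,3,4], [2,4,5], [3,4,6], [3,5,6]

Hence C_0 ≅ Z^7, C_1 ≅ Z^21, C_2 ≅ Z^14.

Boundary ∂_1: C_1 → C_0 is given by ∂[p,q] = [q] − [p].
As a 7×21 matrix over Z this has rank 6, with invariant factors (1,1,1,1,1,1).

Boundary ∂_2: C_2 → C_1 maps a triangle to the signed sum of its edges. For instance
  ∂[1,5,6] = [5,6] − [1,6] + [1,5],
  ∂[2,3,4] = [3,4] − [2,4] + [2,3].
As a 21×14 matrix over Z this has rank 13, with invariant factors (1,1,1,1,1,1,1,1,1,1,1,1,1).

From H_k ≅ ker(∂_k) / im(∂_{k+1}) we obtain:

  H_2: rank ker ∂_2 − rank ∂_3 = (14 − 13) − 0 = 1, and there is no ∂_3, so H_2 ≅ Z.

(K is a triangulation of the torus T^2.)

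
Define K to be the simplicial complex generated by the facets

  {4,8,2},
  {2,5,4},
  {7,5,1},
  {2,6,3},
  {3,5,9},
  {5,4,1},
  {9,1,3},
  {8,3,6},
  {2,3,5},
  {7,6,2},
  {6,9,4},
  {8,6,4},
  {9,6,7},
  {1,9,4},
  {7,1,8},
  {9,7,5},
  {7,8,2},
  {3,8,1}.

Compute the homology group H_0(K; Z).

H_0 ≅ Z.

We work with the vertex ordering 1 < 2 < 3 < 4 < 5 < 6 < 7 < 8 < 9. The simplices of K, each written with vertices in increasing order, are:

  0-simplices (9): [1], [2], [3], [4], [5], [6], [7], [8], [9]
  1-simplices (27): (27 of them)
  2-simplices (18): [1,3,8], [1,3,9], [1,4,5], [1,4,9], [1,5,7], [1,7,8], [2,3,5], [2,3,6], [2,4,5], [2,4,8], [2,6,7], [2,7,8], [3,5,9], [3,6,8], [4,6,8], [4,6,9], [5,7,9], [6,7,9]

Hence C_0 ≅ Z^9, C_1 ≅ Z^27, C_2 ≅ Z^18.

∂_1: C_1 → C_0 maps an edge to its endpoints' difference, ∂[p,q] = q − p.
As a 9×27 matrix over Z this has rank 8, with invariant factors (1,1,1,1,1,1,1,1).

The boundary map ∂_2: C_2 → C_1 maps a triangle to the signed sum of its edges. For instance
  ∂[6,7,9] = [7,9] − [6,9] + [6,7],
  ∂[5,7,9] = [7,9] − [5,9] + [5,7].
This gives a 27×18 integer matrix of rank 18; reducing to Smith normal form yields diagonal entries (1,1,1,1,1,1,1,1,1,1,1,1,1,1,1,1,1,2).

Computing H_k = (kernel of ∂_k) / (image of ∂_{k+1}):

  H_0: rank C_0 − rank ∂_1 = 9 − 8 = 1, and the invariant factors of ∂_1 are all 1, so H_0 = Z.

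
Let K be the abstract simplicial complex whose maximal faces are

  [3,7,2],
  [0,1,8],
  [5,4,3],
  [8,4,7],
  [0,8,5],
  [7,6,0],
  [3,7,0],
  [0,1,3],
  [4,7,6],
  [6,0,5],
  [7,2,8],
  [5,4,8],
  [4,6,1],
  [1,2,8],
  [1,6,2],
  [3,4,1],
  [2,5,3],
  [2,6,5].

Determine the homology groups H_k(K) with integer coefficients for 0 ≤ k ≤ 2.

H_0 ≅ Z,  H_1 ≅ Z^2,  H_2 ≅ Z.

K has 9 vertices, 27 edges, 18 triangles.
rank ∂_0 = 0, rank ∂_1 = 8 ⇒ b_0 = 9 − 0 − 8 = 1; all invariant factors of ∂_1 are 1 so no torsion. So H_0 ≅ Z.
rank ∂_1 = 8, rank ∂_2 = 17 ⇒ b_1 = 27 − 8 − 17 = 2; all invariant factors of ∂_2 are 1 so no torsion. So H_1 ≅ Z^2.
rank ∂_2 = 17, rank ∂_3 = 0 ⇒ b_2 = 18 − 17 − 0 = 1. So H_2 ≅ Z.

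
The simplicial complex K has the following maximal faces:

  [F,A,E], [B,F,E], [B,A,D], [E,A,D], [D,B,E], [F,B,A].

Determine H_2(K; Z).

Fix the vertex order A < B < D < E < F and write every simplex with vertices in increasing order. Then dim K = 2 and the simplices of K are:

  0-simplices (5): A, B, D, E, F
  1-simplices (9): AB, AD, AE, AF, BD, BE, BF, DE, EF
  2-simplices (6): ABD, ABF, ADE, AEF, BDE, BEF

Hence C_0 ≅ Z^5, C_1 ≅ Z^9, C_2 ≅ Z^6.

Boundary ∂_1: C_1 → C_0 maps an edge to its endpoints' difference, ∂[p,q] = q − p.
As a 5×9 matrix over Z this has rank 4, with invariant factors (1,1,1,1).

The boundary map ∂_2: C_2 → C_1 acts by ∂[p,q,r] = [q,r] − [p,r] + [p,q]. For instance
  ∂ABD = BD − AD + AB,
  ∂ADE = DE − AE + AD.
The resulting 9×6 matrix has rank 5, and its Smith normal form has invariant factors (1,1,1,1,1).

Computing H_k = (kernel of ∂_k) / (image of ∂_{k+1}):

  H_2: rank ker ∂_2 − rank ∂_3 = (6 − 5) − 0 = 1, and there is no ∂_3, so H_2 ≅ Z.

(K is a triangulation of the 2-sphere S^2.)

H_2 = Z.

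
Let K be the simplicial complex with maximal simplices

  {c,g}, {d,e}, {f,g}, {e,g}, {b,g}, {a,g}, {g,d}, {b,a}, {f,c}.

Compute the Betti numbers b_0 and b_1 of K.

Take the total order a < b < c < d < e < f < g on the vertex set. Then K (dimension 1) consists of the simplices:

  0-simplices (7): a, b, c, d, e, f, g
  1-simplices (9): ab, ag, bg, cf, cg, de, dg, eg, fg

so the chain groups are C_0 ≅ Z^7, C_1 ≅ Z^9.

The boundary map ∂_1: C_1 → C_0 sends each edge [p,q] (with p < q) to q − p. For instance
  ∂dg = g − d.
As a 7×9 matrix over Z this has rank 6, with invariant factors (1,1,1,1,1,1).

From H_k ≅ ker(∂_k) / im(∂_{k+1}) we obtain:

  H_0: rank C_0 − rank ∂_1 = 7 − 6 = 1, and the invariant factors of ∂_1 are all 1, so H_0 = Z.
  H_1: rank ker ∂_1 − rank ∂_2 = (9 − 6) − 0 = 3, and there is no ∂_2, so H_1 = Z^3.

As a check, the Euler characteristic is 7 − 9 = -2, which agrees with 1 − 3 = -2.

Hence the Betti numbers are b_0 = 1, b_1 = 3.

b_0 = 1, b_1 = 3.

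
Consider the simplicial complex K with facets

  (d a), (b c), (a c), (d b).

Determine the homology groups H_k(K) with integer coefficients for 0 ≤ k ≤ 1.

K has 4 vertices, 4 edges.
rank ∂_0 = 0, rank ∂_1 = 3 ⇒ b_0 = 4 − 0 − 3 = 1; all invariant factors of ∂_1 are 1 so no torsion. So H_0 ≅ Z.
rank ∂_1 = 3, rank ∂_2 = 0 ⇒ b_1 = 4 − 3 − 0 = 1. So H_1 ≅ Z.

H_0 ≅ Z,  H_1 ≅ Z.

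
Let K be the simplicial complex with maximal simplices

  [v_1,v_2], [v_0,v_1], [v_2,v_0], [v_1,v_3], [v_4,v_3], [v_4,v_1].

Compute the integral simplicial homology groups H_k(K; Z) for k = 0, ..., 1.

Order the vertices as v_0 < v_1 < v_2 < v_3 < v_4. Listing each simplex with vertices in this order, K has dimension 1 with simplices:

  0-simplices (5): [v_0], [v_1], [v_2], [v_3], [v_4]
  1-simplices (6): [v_0,v_1], [v_0,v_2], [v_1,v_2], [v_1,v_3], [v_1,v_4], [v_3,v_4]

giving chain groups C_0 ≅ Z^5, C_1 ≅ Z^6.

∂_1: C_1 → C_0 is given by ∂[p,q] = [q] − [p]. For instance
  ∂[v_1,v_3] = [v_3] − [v_1].
This gives a 5×6 integer matrix of rank 4; reducing to Smith normal form yields diagonal entries (1,1,1,1).

Computing H_k = (kernel of ∂_k) / (image of ∂_{k+1}):

  H_0: rank C_0 − rank ∂_1 = 5 − 4 = 1, and the invariant factors of ∂_1 are all 1, so H_0 = Z.
  H_1: rank ker ∂_1 − rank ∂_2 = (6 − 4) − 0 = 2, and there is no ∂_2, so H_1 = Z^2.

H_0 = Z,  H_1 = Z^2.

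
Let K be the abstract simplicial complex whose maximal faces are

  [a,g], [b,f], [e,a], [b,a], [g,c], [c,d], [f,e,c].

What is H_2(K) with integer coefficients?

Take the total order a < b < c < d < e < f < g on the vertex set. Then K (dimension 2) consists of the simplices:

  0-simplices (7): a, b, c, d, e, f, g
  1-simplices (9): ab, ae, ag, bf, cd, ce, cf, cg, ef
  2-simplices (1): cef

giving chain groups C_0 ≅ Z^7, C_1 ≅ Z^9, C_2 ≅ Z^1.

Boundary ∂_1: C_1 → C_0 is given by ∂[p,q] = [q] − [p].
This gives a 7×9 integer matrix of rank 6; reducing to Smith normal form yields diagonal entries (1,1,1,1,1,1).

∂_2: C_2 → C_1 acts by ∂[p,q,r] = [q,r] − [p,r] + [p,q]. For instance
  ∂cef = ef − cf + ce.
As a 9×1 matrix over Z this has rank 1, with invariant factors (1).

Computing H_k = (kernel of ∂_k) / (image of ∂_{k+1}):

  H_2: rank ker ∂_2 − rank ∂_3 = (1 − 1) − 0 = 0, and there is no ∂_3, so H_2 = 0.

H_2 ≅ 0.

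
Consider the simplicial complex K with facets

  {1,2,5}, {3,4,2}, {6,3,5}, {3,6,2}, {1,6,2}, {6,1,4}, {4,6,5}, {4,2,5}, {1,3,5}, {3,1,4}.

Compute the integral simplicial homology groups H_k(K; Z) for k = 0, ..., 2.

We work with the vertex ordering 1 < 2 < 3 < 4 < 5 < 6. The simplices of K, each written with vertices in increasing order, are:

  0-simplices (6): [1], [2], [3], [4], [5], [6]
  1-simplices (15): [1,2], [1,3], [1,4], [1,5], [1,6], [2,3], [2,4], [2,5], [2,6], [3,4], [3,5], [3,6], [4,5], [4,6], [5,6]
  2-simplices (10): [1,2,5], [1,2,6], [1,3,4], [1,3,5], [1,4,6], [2,3,4], [2,3,6], [2,4,5], [3,5,6], [4,5,6]

so the chain groups are C_0 ≅ Z^6, C_1 ≅ Z^15, C_2 ≅ Z^10.

Boundary ∂_1: C_1 → C_0 is given by ∂[p,q] = [q] − [p].
As a 6×15 matrix over Z this has rank 5, with invariant factors (1,1,1,1,1).

Boundary ∂_2: C_2 → C_1 acts by ∂[p,q,r] = [q,r] − [p,r] + [p,q]. For instance
  ∂[1,3,5] = [3,5] − [1,5] + [1,3],
  ∂[3,5,6] = [5,6] − [3,6] + [3,5].
The resulting 15×10 matrix has rank 10, and its Smith normal form has invariant factors (1,1,1,1,1,1,1,1,1,2).

Reading off H_k = ker ∂_k / im ∂_{k+1}:

  H_0: rank C_0 − rank ∂_1 = 6 − 5 = 1, and the invariant factors of ∂_1 are all 1, so H_0 = Z.
  H_1: rank ker ∂_1 − rank ∂_2 = (15 − 5) − 10 = 0, and ∂_2 has invariant factor 2 > 1, so H_1 = Z/2.
  H_2: rank ker ∂_2 − rank ∂_3 = (10 − 10) − 0 = 0, and there is no ∂_3, so H_2 = 0.

(K is a triangulation of the real projective plane RP^2.)

H_0 ≅ Z,  H_1 ≅ Z/2,  H_2 = 0.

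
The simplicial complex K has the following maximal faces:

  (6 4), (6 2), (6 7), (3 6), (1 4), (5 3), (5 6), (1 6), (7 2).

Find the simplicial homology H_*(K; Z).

Fix the vertex order 1 < 2 < 3 < 4 < 5 < 6 < 7 and write every simplex with vertices in increasing order. Then dim K = 1 and the simplices of K are:

  0-simplices (7): [1], [2], [3], [4], [5], [6], [7]
  1-simplices (9): [1,4], [1,6], [2,6], [2,7], [3,5], [3,6], [4,6], [5,6], [6,7]

giving chain groups C_0 ≅ Z^7, C_1 ≅ Z^9.

The boundary map ∂_1: C_1 → C_0 maps an edge to its endpoints' difference, ∂[p,q] = q − p. For instance
  ∂[2,6] = [6] − [2].
The resulting 7×9 matrix has rank 6, and its Smith normal form has invariant factors (1,1,1,1,1,1).

From H_k ≅ ker(∂_k) / im(∂_{k+1}) we obtain:

  H_0: rank C_0 − rank ∂_1 = 7 − 6 = 1, and the invariant factors of ∂_1 are all 1, so H_0 ≅ Z.
  H_1: rank ker ∂_1 − rank ∂_2 = (9 − 6) − 0 = 3, and there is no ∂_2, so H_1 ≅ Z^3.

As a check, the Euler characteristic is 7 − 9 = -2, which agrees with 1 − 3 = -2.

H_0 = Z,  H_1 = Z^3.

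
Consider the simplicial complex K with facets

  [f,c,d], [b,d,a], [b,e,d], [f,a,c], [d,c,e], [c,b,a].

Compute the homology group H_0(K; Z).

H_0 ≅ Z.

Order the vertices as a < b < c < d < e < f. Listing each simplex with vertices in this order, K has dimension 2 with simplices:

  0-simplices (6): a, b, c, d, e, f
  1-simplices (12): ab, ac, ad, af, bc, bd, be, cd, ce, cf, de, df
  2-simplices (6): abc, abd, acf, bde, cde, cdf

so the chain groups are C_0 ≅ Z^6, C_1 ≅ Z^12, C_2 ≅ Z^6.

The boundary map ∂_1: C_1 → C_0 is given by ∂[p,q] = [q] − [p]. For instance
  ∂bc = c − b.
The 6×12 boundary matrix has rank 5 and Smith normal form diag(1,1,1,1,1).

∂_2: C_2 → C_1 maps a triangle to the signed sum of its edges. For instance
  ∂acf = cf − af + ac,
  ∂cde = de − ce + cd.
As a 12×6 matrix over Z this has rank 6, with invariant factors (1,1,1,1,1,1).

Now H_k = ker ∂_k / im ∂_{k+1}, so:

  H_0: rank C_0 − rank ∂_1 = 6 − 5 = 1, and the invariant factors of ∂_1 are all 1, so H_0 ≅ Z.

(K is a triangulation of the cylinder S^1 x I.)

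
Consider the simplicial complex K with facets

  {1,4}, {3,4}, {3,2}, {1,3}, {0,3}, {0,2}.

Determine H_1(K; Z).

Take the total order 0 < 1 < 2 < 3 < 4 on the vertex set. Then K (dimension 1) consists of the simplices:

  0-simplices (5): [0], [1], [2], [3], [4]
  1-simplices (6): [0,2], [0,3], [1,3], [1,4], [2,3], [3,4]

so the chain groups are C_0 ≅ Z^5, C_1 ≅ Z^6.

∂_1: C_1 → C_0 sends each edge [p,q] (with p < q) to q − p.
As a 5×6 matrix over Z this has rank 4, with invariant factors (1,1,1,1).

Reading off H_k = ker ∂_k / im ∂_{k+1}:

  H_1: rank ker ∂_1 − rank ∂_2 = (6 − 4) − 0 = 2, and there is no ∂_2, so H_1 ≅ Z^2.

H_1 ≅ Z^2.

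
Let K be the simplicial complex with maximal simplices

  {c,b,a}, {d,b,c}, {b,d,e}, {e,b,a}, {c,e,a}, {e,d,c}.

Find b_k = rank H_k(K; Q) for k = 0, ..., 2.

Fix the vertex order a < b < c < d < e and write every simplex with vertices in increasing order. Then dim K = 2 and the simplices of K are:

  0-simplices (5): a, b, c, d, e
  1-simplices (9): ab, ac, ae, bc, bd, be, cd, ce, de
  2-simplices (6): abc, abe, ace, bcd, bde, cde

Hence C_0 ≅ Z^5, C_1 ≅ Z^9, C_2 ≅ Z^6.

∂_1: C_1 → C_0 is given by ∂[p,q] = [q] − [p]. For instance
  ∂cd = d − c.
The 5×9 boundary matrix has rank 4 and Smith normal form diag(1,1,1,1).

Boundary ∂_2: C_2 → C_1 maps a triangle to the signed sum of its edges. For instance
  ∂abc = bc − ac + ab,
  ∂bde = de − be + bd.
The resulting 9×6 matrix has rank 5, and its Smith normal form has invariant factors (1,1,1,1,1).

From H_k ≅ ker(∂_k) / im(∂_{k+1}) we obtain:

  H_0: rank C_0 − rank ∂_1 = 5 − 4 = 1, and the invariant factors of ∂_1 are all 1, so H_0 = Z.
  H_1: rank ker ∂_1 − rank ∂_2 = (9 − 4) − 5 = 0, and the invariant factors of ∂_2 are all 1, so H_1 = 0.
  H_2: rank ker ∂_2 − rank ∂_3 = (6 − 5) − 0 = 1, and there is no ∂_3, so H_2 = Z.

Hence the Betti numbers are b_0 = 1, b_1 = 0, b_2 = 1.

b_0 = 1, b_1 = 0, b_2 = 1.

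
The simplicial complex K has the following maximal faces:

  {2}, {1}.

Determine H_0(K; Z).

H_0 = Z^2.

We work with the vertex ordering 1 < 2. The simplices of K, each written with vertices in increasing order, are:

  0-simplices (2): [1], [2]

giving chain groups C_0 ≅ Z^2.

Computing H_k = (kernel of ∂_k) / (image of ∂_{k+1}):

  H_0: rank C_0 − rank ∂_1 = 2 − 0 = 2, and there is no ∂_1, so H_0 ≅ Z^2.

(K is a triangulation of a set of 2 points.)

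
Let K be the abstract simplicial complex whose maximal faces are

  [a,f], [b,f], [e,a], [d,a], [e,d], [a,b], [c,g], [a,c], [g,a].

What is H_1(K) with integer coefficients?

K has 7 vertices, 9 edges.
rank ∂_1 = 6, rank ∂_2 = 0 ⇒ b_1 = 9 − 6 − 0 = 3. So H_1 = Z^3.

H_1 = Z^3.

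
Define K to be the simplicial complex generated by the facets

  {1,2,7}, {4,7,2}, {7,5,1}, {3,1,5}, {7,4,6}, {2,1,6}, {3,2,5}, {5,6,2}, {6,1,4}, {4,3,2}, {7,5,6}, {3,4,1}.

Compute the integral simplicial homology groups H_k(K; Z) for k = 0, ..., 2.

H_0 ≅ Z,  H_1 ≅ Z_2,  H_2 = 0.

K has 7 vertices, 18 edges, 12 triangles.
rank ∂_0 = 0, rank ∂_1 = 6 ⇒ b_0 = 7 − 0 − 6 = 1; all invariant factors of ∂_1 are 1 so no torsion. So H_0 = Z.
rank ∂_1 = 6, rank ∂_2 = 12 ⇒ b_1 = 18 − 6 − 12 = 0; ∂_2 has invariant factor(s) [2] giving torsion. So H_1 = Z_2.
rank ∂_2 = 12, rank ∂_3 = 0 ⇒ b_2 = 12 − 12 − 0 = 0. So H_2 = 0.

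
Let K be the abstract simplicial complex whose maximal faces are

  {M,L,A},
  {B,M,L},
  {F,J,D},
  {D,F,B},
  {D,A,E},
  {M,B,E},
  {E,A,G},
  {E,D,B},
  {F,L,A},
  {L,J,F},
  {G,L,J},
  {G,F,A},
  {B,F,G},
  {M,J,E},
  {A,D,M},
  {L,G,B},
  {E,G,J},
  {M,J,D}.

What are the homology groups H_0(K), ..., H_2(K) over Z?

We work with the vertex ordering A < B < D < E < F < G < J < L < M. The simplices of K, each written with vertices in increasing order, are:

  0-simplices (9): A, B, D, E, F, G, J, L, M
  1-simplices (27): AD, AE, AF, AG, AL, AM, BD, BE, BF, BG, BL, BM, DE, DF, DJ, DM, EG, EJ, EM, FG, FJ, FL, GJ, GL, JL, JM, LM
  2-simplices (18): ADE, ADM, AEG, AFG, AFL, ALM, BDE, BDF, BEM, BFG, BGL, BLM, DFJ, DJM, EGJ, EJM, FJL, GJL

so the chain groups are C_0 ≅ Z^9, C_1 ≅ Z^27, C_2 ≅ Z^18.

Boundary ∂_1: C_1 → C_0 sends each edge [p,q] (with p < q) to q − p. For instance
  ∂FJ = J − F.
The resulting 9×27 matrix has rank 8, and its Smith normal form has invariant factors (1,1,1,1,1,1,1,1).

The boundary map ∂_2: C_2 → C_1 maps a triangle to the signed sum of its edges. For instance
  ∂DJM = JM − DM + DJ,
  ∂GJL = JL − GL + GJ.
As a 27×18 matrix over Z this has rank 18, with invariant factors (1,1,1,1,1,1,1,1,1,1,1,1,1,1,1,1,1,2).

Computing H_k = (kernel of ∂_k) / (image of ∂_{k+1}):

  H_0: rank C_0 − rank ∂_1 = 9 − 8 = 1, and the invariant factors of ∂_1 are all 1, so H_0 ≅ Z.
  H_1: rank ker ∂_1 − rank ∂_2 = (27 − 8) − 18 = 1, and ∂_2 has invariant factor 2 > 1, so H_1 ≅ Z ⊕ Z/2Z.
  H_2: rank ker ∂_2 − rank ∂_3 = (18 − 18) − 0 = 0, and there is no ∂_3, so H_2 ≅ 0.

H_0 = Z,  H_1 = Z ⊕ Z/2Z,  H_2 = 0.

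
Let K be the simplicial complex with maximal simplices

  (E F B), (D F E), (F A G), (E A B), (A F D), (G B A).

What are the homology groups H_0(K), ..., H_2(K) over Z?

Take the total order A < B < D < E < F < G on the vertex set. Then K (dimension 2) consists of the simplices:

  0-simplices (6): A, B, D, E, F, G
  1-simplices (12): AB, AD, AE, AF, AG, BE, BF, BG, DE, DF, EF, FG
  2-simplices (6): ABE, ABG, ADF, AFG, BEF, DEF

so the chain groups are C_0 ≅ Z^6, C_1 ≅ Z^12, C_2 ≅ Z^6.

The boundary map ∂_1: C_1 → C_0 maps an edge to its endpoints' difference, ∂[p,q] = q − p. For instance
  ∂FG = G − F.
The resulting 6×12 matrix has rank 5, and its Smith normal form has invariant factors (1,1,1,1,1).

Boundary ∂_2: C_2 → C_1 acts by ∂[p,q,r] = [q,r] − [p,r] + [p,q]. For instance
  ∂ABG = BG − AG + AB,
  ∂AFG = FG − AG + AF.
The resulting 12×6 matrix has rank 6, and its Smith normal form has invariant factors (1,1,1,1,1,1).

Now H_k = ker ∂_k / im ∂_{k+1}, so:

  H_0: rank C_0 − rank ∂_1 = 6 − 5 = 1, and the invariant factors of ∂_1 are all 1, so H_0 = Z.
  H_1: rank ker ∂_1 − rank ∂_2 = (12 − 5) − 6 = 1, and the invariant factors of ∂_2 are all 1, so H_1 = Z.
  H_2: rank ker ∂_2 − rank ∂_3 = (6 − 6) − 0 = 0, and there is no ∂_3, so H_2 = 0.

(K is a triangulation of the cylinder S^1 x I.)

H_0 = Z,  H_1 = Z,  H_2 = 0.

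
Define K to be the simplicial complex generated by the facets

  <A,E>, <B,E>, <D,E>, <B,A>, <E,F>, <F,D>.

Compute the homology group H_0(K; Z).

H_0 = Z.

Take the total order A < B < D < E < F on the vertex set. Then K (dimension 1) consists of the simplices:

  0-simplices (5): A, B, D, E, F
  1-simplices (6): AB, AE, BE, DE, DF, EF

Hence C_0 ≅ Z^5, C_1 ≅ Z^6.

Boundary ∂_1: C_1 → C_0 maps an edge to its endpoints' difference, ∂[p,q] = q − p. For instance
  ∂EF = F − E.
The resulting 5×6 matrix has rank 4, and its Smith normal form has invariant factors (1,1,1,1).

Now H_k = ker ∂_k / im ∂_{k+1}, so:

  H_0: rank C_0 − rank ∂_1 = 5 − 4 = 1, and the invariant factors of ∂_1 are all 1, so H_0 ≅ Z.

(K is a triangulation of a wedge of 2 circles.)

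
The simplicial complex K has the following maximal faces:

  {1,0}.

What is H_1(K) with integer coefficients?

H_1 = 0.

We work with the vertex ordering 0 < 1. The simplices of K, each written with vertices in increasing order, are:

  0-simplices (2): [0], [1]
  1-simplices (1): [0,1]

so the chain groups are C_0 ≅ Z^2, C_1 ≅ Z^1.

∂_1: C_1 → C_0 is given by ∂[p,q] = [q] − [p]. For instance
  ∂[0,1] = [1] − [0].
This gives a 2×1 integer matrix of rank 1; reducing to Smith normal form yields diagonal entries (1).

From H_k ≅ ker(∂_k) / im(∂_{k+1}) we obtain:

  H_1: rank ker ∂_1 − rank ∂_2 = (1 − 1) − 0 = 0, and there is no ∂_2, so H_1 ≅ 0.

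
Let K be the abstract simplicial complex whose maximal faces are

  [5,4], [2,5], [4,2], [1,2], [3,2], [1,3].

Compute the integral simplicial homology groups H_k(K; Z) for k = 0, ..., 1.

Take the total order 1 < 2 < 3 < 4 < 5 on the vertex set. Then K (dimension 1) consists of the simplices:

  0-simplices (5): [1], [2], [3], [4], [5]
  1-simplices (6): [1,2], [1,3], [2,3], [2,4], [2,5], [4,5]

so the chain groups are C_0 ≅ Z^5, C_1 ≅ Z^6.

The boundary map ∂_1: C_1 → C_0 maps an edge to its endpoints' difference, ∂[p,q] = q − p. For instance
  ∂[2,3] = [3] − [2].
The resulting 5×6 matrix has rank 4, and its Smith normal form has invariant factors (1,1,1,1).

Now H_k = ker ∂_k / im ∂_{k+1}, so:

  H_0: rank C_0 − rank ∂_1 = 5 − 4 = 1, and the invariant factors of ∂_1 are all 1, so H_0 = Z.
  H_1: rank ker ∂_1 − rank ∂_2 = (6 − 4) − 0 = 2, and there is no ∂_2, so H_1 = Z^2.

H_0 ≅ Z,  H_1 ≅ Z^2.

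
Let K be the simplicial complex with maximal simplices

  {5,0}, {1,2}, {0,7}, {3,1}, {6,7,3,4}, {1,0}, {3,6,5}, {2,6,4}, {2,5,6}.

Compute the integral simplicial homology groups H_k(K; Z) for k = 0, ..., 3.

Order the vertices as 0 < 1 < 2 < 3 < 4 < 5 < 6 < 7. Listing each simplex with vertices in this order, K has dimension 3 with simplices:

  0-simplices (8): [0], [1], [2], [3], [4], [5], [6], [7]
  1-simplices (16): [0,1], [0,5], [0,7], [1,2], [1,3], [2,4], [2,5], [2,6], [3,4], [3,5], [3,6], [3,7], [4,6], [4,7], [5,6], [6,7]
  2-simplices (7): [2,4,6], [2,5,6], [3,4,6], [3,4,7], [3,5,6], [3,6,7], [4,6,7]
  3-simplices (1): [3,4,6,7]

so the chain groups are C_0 ≅ Z^8, C_1 ≅ Z^16, C_2 ≅ Z^7, C_3 ≅ Z^1.

∂_1: C_1 → C_0 is given by ∂[p,q] = [q] − [p].
As a 8×16 matrix over Z this has rank 7, with invariant factors (1,1,1,1,1,1,1).

∂_2: C_2 → C_1 sends each 2-simplex [p,q,r] to [q,r] − [p,r] + [p,q]. For instance
  ∂[3,4,7] = [4,7] − [3,7] + [3,4],
  ∂[2,4,6] = [4,6] − [2,6] + [2,4].
This gives a 16×7 integer matrix of rank 6; reducing to Smith normal form yields diagonal entries (1,1,1,1,1,1).

The boundary map ∂_3: C_3 → C_2 sends each 3-simplex σ to the alternating sum Σ_i (−1)^i (σ with its i-th vertex removed). For instance
  ∂[3,4,6,7] = [4,6,7] − [3,6,7] + [3,4,7] − [3,4,6].
As a 7×1 matrix over Z this has rank 1, with invariant factors (1).

Computing H_k = (kernel of ∂_k) / (image of ∂_{k+1}):

  H_0: rank C_0 − rank ∂_1 = 8 − 7 = 1, and the invariant factors of ∂_1 are all 1, so H_0 ≅ Z.
  H_1: rank ker ∂_1 − rank ∂_2 = (16 − 7) − 6 = 3, and the invariant factors of ∂_2 are all 1, so H_1 ≅ Z^3.
  H_2: rank ker ∂_2 − rank ∂_3 = (7 − 6) − 1 = 0, and the invariant factors of ∂_3 are all 1, so H_2 ≅ 0.
  H_3: rank ker ∂_3 − rank ∂_4 = (1 − 1) − 0 = 0, and there is no ∂_4, so H_3 ≅ 0.

H_0 ≅ Z,  H_1 ≅ Z^3,  H_2 = 0,  H_3 = 0.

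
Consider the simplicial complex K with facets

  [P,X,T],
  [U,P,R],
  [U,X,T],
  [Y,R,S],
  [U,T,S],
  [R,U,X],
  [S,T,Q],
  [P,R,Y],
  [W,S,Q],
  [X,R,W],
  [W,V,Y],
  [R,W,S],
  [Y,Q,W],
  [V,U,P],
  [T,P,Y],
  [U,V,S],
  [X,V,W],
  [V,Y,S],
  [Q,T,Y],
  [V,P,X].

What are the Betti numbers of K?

b_0 = 1, b_1 = 1, b_2 = 0.

Fix the vertex order P < Q < R < S < T < U < V < W < X < Y and write every simplex with vertices in increasing order. Then dim K = 2 and the simplices of K are:

  0-simplices (10): P, Q, R, S, T, U, V, W, X, Y
  1-simplices (30): PR, PT, PU, PV, PX, PY, QS, QT, QW, QY, RS, RU, RW, RX, RY, ST, SU, SV, SW, SY, TU, TX, TY, UV, UX, VW, VX, VY, WX, WY
  2-simplices (20): PRU, PRY, PTX, PTY, PUV, PVX, QST, QSW, QTY, QWY, RSW, RSY, RUX, RWX, STU, SUV, SVY, TUX, VWX, VWY

so the chain groups are C_0 ≅ Z^10, C_1 ≅ Z^30, C_2 ≅ Z^20.

Boundary ∂_1: C_1 → C_0 sends each edge [p,q] (with p < q) to q − p. For instance
  ∂SY = Y − S.
The 10×30 boundary matrix has rank 9 and Smith normal form diag(1,1,1,1,1,1,1,1,1).

∂_2: C_2 → C_1 sends each 2-simplex [p,q,r] to [q,r] − [p,r] + [p,q]. For instance
  ∂VWX = WX − VX + VW,
  ∂PTY = TY − PY + PT.
This gives a 30×20 integer matrix of rank 20; reducing to Smith normal form yields diagonal entries (1,1,1,1,1,1,1,1,1,1,1,1,1,1,1,1,1,1,1,2).

Now H_k = ker ∂_k / im ∂_{k+1}, so:

  H_0: rank C_0 − rank ∂_1 = 10 − 9 = 1, and the invariant factors of ∂_1 are all 1, so H_0 ≅ Z.
  H_1: rank ker ∂_1 − rank ∂_2 = (30 − 9) − 20 = 1, and ∂_2 has invariant factor 2 > 1, so H_1 ≅ Z × Z/2.
  H_2: rank ker ∂_2 − rank ∂_3 = (20 − 20) − 0 = 0, and there is no ∂_3, so H_2 ≅ 0.

As a check, the Euler characteristic is 10 − 30 + 20 = 0, which agrees with 1 − 1 + 0 = 0.

Hence the Betti numbers are b_0 = 1, b_1 = 1, b_2 = 0.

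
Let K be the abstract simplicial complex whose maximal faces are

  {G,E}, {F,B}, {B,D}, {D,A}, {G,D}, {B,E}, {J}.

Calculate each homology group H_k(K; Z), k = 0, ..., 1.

H_0 ≅ Z^2,  H_1 ≅ Z.

Take the total order A < B < D < E < F < G < J on the vertex set. Then K (dimension 1) consists of the simplices:

  0-simplices (7): A, B, D, E, F, G, J
  1-simplices (6): AD, BD, BE, BF, DG, EG

giving chain groups C_0 ≅ Z^7, C_1 ≅ Z^6.

Boundary ∂_1: C_1 → C_0 sends each edge [p,q] (with p < q) to q − p. For instance
  ∂BD = D − B.
As a 7×6 matrix over Z this has rank 5, with invariant factors (1,1,1,1,1).

From H_k ≅ ker(∂_k) / im(∂_{k+1}) we obtain:

  H_0: rank C_0 − rank ∂_1 = 7 − 5 = 2, and the invariant factors of ∂_1 are all 1, so H_0 = Z^2.
  H_1: rank ker ∂_1 − rank ∂_2 = (6 − 5) − 0 = 1, and there is no ∂_2, so H_1 = Z.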